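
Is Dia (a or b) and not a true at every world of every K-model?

Tableau for the negation not (Dia (a or b) and not a):
1. not (Dia (a or b) and not a), w0
2. a, w0
The negation has an open branch (countermodel exists).

No, not valid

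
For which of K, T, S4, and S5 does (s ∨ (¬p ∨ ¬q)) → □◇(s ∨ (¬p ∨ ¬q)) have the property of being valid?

S4-tableau for the negation ¬((s ∨ (¬p ∨ ¬q)) → □◇(s ∨ (¬p ∨ ¬q))):
1. ¬((s ∨ (¬p ∨ ¬q)) → □◇(s ∨ (¬p ∨ ¬q))), w0
2. s ∨ (¬p ∨ ¬q), w0   [¬→-rule on 1]
3. ¬□◇(s ∨ (¬p ∨ ¬q)), w0   [¬→-rule on 1]
4. ¬p ∨ ¬q, w0   [∨-rule on 2 (branches; this branch)]
5. ¬q, w0   [∨-rule on 4 (branches; this branch)]
6. ¬◇(s ∨ (¬p ∨ ¬q)), w1   [¬□-rule on 3: fresh world w1, w0Rw1]
7. ¬(s ∨ (¬p ∨ ¬q)), w1   [¬◇-rule on 6 via w1Rw1]
8. ¬s, w1   [¬∨-rule on 7]
9. ¬(¬p ∨ ¬q), w1   [¬∨-rule on 7]
10. p, w1   [¬∨-rule on 9]
11. q, w1   [¬∨-rule on 9]
Accessibility: w0Rw0, w0Rw1, w1Rw1
Complete open branch: countermodel on an S4-frame, so not valid in S4, nor in K, T (the same frame is also a K-frame and a T-frame).
S5-tableau for the negation ¬((s ∨ (¬p ∨ ¬q)) → □◇(s ∨ (¬p ∨ ¬q))):
1. ¬((s ∨ (¬p ∨ ¬q)) → □◇(s ∨ (¬p ∨ ¬q))), w0
2. s ∨ (¬p ∨ ¬q), w0   [¬→-rule on 1]
3. ¬□◇(s ∨ (¬p ∨ ¬q)), w0   [¬→-rule on 1]
4. ¬p ∨ ¬q, w0   [∨-rule on 2 (branches; this branch)]
5. ¬q, w0   [∨-rule on 4 (branches; this branch)]
6. ¬◇(s ∨ (¬p ∨ ¬q)), w1   [¬□-rule on 3: fresh world w1, w0Rw1]
7. ¬(s ∨ (¬p ∨ ¬q)), w0   [¬◇-rule on 6 via w1Rw0]
8. ¬s, w0   [¬∨-rule on 7]
9. ¬(¬p ∨ ¬q), w0   [¬∨-rule on 7]
10. p, w0   [¬∨-rule on 9]
11. q, w0   [¬∨-rule on 9]
Accessibility: w0Rw0, w0Rw1, w1Rw0, w1Rw1
Branch closes: q and ¬q both at w0.
Every branch closes (one shown): valid in S5.

S5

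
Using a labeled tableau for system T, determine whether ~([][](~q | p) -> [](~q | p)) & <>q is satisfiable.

No, unsatisfiable

1. ~([][](~q | p) -> [](~q | p)) & <>q, w0
2. ~([][](~q | p) -> [](~q | p)), w0   [&-rule on 1]
3. <>q, w0   [&-rule on 1]
4. [][](~q | p), w0   [~->-rule on 2]
5. ~[](~q | p), w0   [~->-rule on 2]
6. [](~q | p), w0   [[]-rule on 4 via w0Rw0]
7. ~q | p, w0   [[]-rule on 6 via w0Rw0]
8. p, w0   [|-rule on 7 (branches; this branch)]
9. q, w1   [<>-rule on 3: fresh world w1, w0Rw1]
10. [](~q | p), w1   [[]-rule on 4 via w0Rw1]
11. ~q | p, w1   [[]-rule on 6 via w0Rw1]
12. p, w1   [|-rule on 11 (branches; this branch)]
13. ~(~q | p), w2   [~[]-rule on 5: fresh world w2, w0Rw2]
14. q, w2   [~|-rule on 13]
15. ~p, w2   [~|-rule on 13]
16. [](~q | p), w2   [[]-rule on 4 via w0Rw2]
17. ~q | p, w2   [[]-rule on 6 via w0Rw2]
18. p, w2   [|-rule on 17 (branches; this branch)]
Accessibility: w0Rw0, w0Rw1, w0Rw2, w1Rw1, w2Rw2
Branch closes: p and ~p both at w2.
(One branch shown.) All branches close.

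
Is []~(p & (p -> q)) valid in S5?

Tableau for the negation ~[]~(p & (p -> q)):
1. ~[]~(p & (p -> q)), 0
2. p & (p -> q), 1   [~[]-rule on 1: fresh world 1, 0R1]
3. p, 1   [&-rule on 2]
4. p -> q, 1   [&-rule on 2]
5. q, 1   [->-rule on 4 (branches; this branch)]
Accessibility: 0R0, 0R1, 1R0, 1R1
The negation has an open branch (countermodel exists).

Invalid (countermodel exists)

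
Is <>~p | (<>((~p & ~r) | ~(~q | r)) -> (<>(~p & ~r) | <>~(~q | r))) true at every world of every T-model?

Tableau for the negation ~(<>~p | (<>((~p & ~r) | ~(~q | r)) -> (<>(~p & ~r) | <>~(~q | r)))):
1. ~(<>~p | (<>((~p & ~r) | ~(~q | r)) -> (<>(~p & ~r) | <>~(~q | r)))), 0
2. ~<>~p, 0
3. ~(<>((~p & ~r) | ~(~q | r)) -> (<>(~p & ~r) | <>~(~q | r))), 0
4. <>((~p & ~r) | ~(~q | r)), 0
5. ~(<>(~p & ~r) | <>~(~q | r)), 0
6. ~<>(~p & ~r), 0
7. ~<>~(~q | r), 0
8. p, 0
9. ~(~p & ~r), 0
10. ~q | r, 0
11. r, 0
12. (~p & ~r) | ~(~q | r), 1
13. p, 1
14. ~(~p & ~r), 1
15. ~q | r, 1
16. ~(~q | r), 1
17. q, 1
18. ~r, 1
19. r, 1
Accessibility: 0R0, 0R1, 1R1
Branch closes: r and ~r both at 1.
All branches of the negation close; one closing branch shown above.

Valid in T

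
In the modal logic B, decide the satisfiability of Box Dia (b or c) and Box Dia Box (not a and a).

1. Box Dia (b or c) and Box Dia Box (not a and a), w0
2. Box Dia (b or c), w0
3. Box Dia Box (not a and a), w0
4. Dia (b or c), w0
5. Dia Box (not a and a), w0
6. b or c, w1
7. Dia (b or c), w1
8. Dia Box (not a and a), w1
9. c, w1
10. Box (not a and a), w2
11. Dia (b or c), w2
12. Dia Box (not a and a), w2
13. not a and a, w0
14. not a, w0
15. a, w0
Accessibility: w0Rw0, w0Rw1, w0Rw2, w1Rw0, w1Rw1, w2Rw0, w2Rw2
Branch closes: a and not a both at w0.
Every branch closes; the branch above is one of them.

Unsatisfiable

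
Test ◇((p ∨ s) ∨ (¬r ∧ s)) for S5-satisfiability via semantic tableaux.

1. ◇((p ∨ s) ∨ (¬r ∧ s)), w0
2. (p ∨ s) ∨ (¬r ∧ s), w1
3. ¬r ∧ s, w1
4. ¬r, w1
5. s, w1
Accessibility: w0Rw0, w0Rw1, w1Rw0, w1Rw1

Yes, satisfiable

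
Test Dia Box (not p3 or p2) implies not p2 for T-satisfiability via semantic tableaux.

Satisfiable

1. Dia Box (not p3 or p2) implies not p2, 0
2. not p2, 0   [implies-rule on 1 (branches; this branch)]
Accessibility: 0R0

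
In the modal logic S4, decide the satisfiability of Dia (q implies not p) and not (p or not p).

No, unsatisfiable

1. Dia (q implies not p) and not (p or not p), u
2. Dia (q implies not p), u   [and-rule on 1]
3. not (p or not p), u   [and-rule on 1]
4. not p, u   [neg-or-rule on 3]
5. p, u   [neg-or-rule on 3]
Accessibility: uRu
Branch closes: p and not p both at u.
All branches of the tableau close; one closing branch shown above.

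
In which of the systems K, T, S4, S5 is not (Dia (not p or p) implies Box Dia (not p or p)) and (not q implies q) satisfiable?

T-tableau for the formula:
1. not (Dia (not p or p) implies Box Dia (not p or p)) and (not q implies q), w0
2. not (Dia (not p or p) implies Box Dia (not p or p)), w0   [and-rule on 1]
3. not q implies q, w0   [and-rule on 1]
4. Dia (not p or p), w0   [neg-implies-rule on 2]
5. not Box Dia (not p or p), w0   [neg-implies-rule on 2]
6. q, w0   [implies-rule on 3 (branches; this branch)]
7. not p or p, w1   [Dia-rule on 4: fresh world w1, w0Rw1]
8. p, w1   [or-rule on 7 (branches; this branch)]
9. not Dia (not p or p), w2   [neg-Box-rule on 5: fresh world w2, w0Rw2]
10. not (not p or p), w2   [neg-Dia-rule on 9 via w2Rw2]
11. p, w2   [neg-or-rule on 10]
12. not p, w2   [neg-or-rule on 10]
Accessibility: w0Rw0, w0Rw1, w0Rw2, w1Rw1, w2Rw2
Branch closes: p and not p both at w2.
Every branch closes (one shown): unsatisfiable in T, hence also in S4, S5 (every S4/S5-frame is a T-frame).
K-tableau for the formula:
1. not (Dia (not p or p) implies Box Dia (not p or p)) and (not q implies q), w0
2. not (Dia (not p or p) implies Box Dia (not p or p)), w0   [and-rule on 1]
3. not q implies q, w0   [and-rule on 1]
4. Dia (not p or p), w0   [neg-implies-rule on 2]
5. not Box Dia (not p or p), w0   [neg-implies-rule on 2]
6. q, w0   [implies-rule on 3 (branches; this branch)]
7. not p or p, w1   [Dia-rule on 4: fresh world w1, w0Rw1]
8. p, w1   [or-rule on 7 (branches; this branch)]
9. not Dia (not p or p), w2   [neg-Box-rule on 5: fresh world w2, w0Rw2]
Accessibility: w0Rw1, w0Rw2
Complete open branch: satisfiable in K.

K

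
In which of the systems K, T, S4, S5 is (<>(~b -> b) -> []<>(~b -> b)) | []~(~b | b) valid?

S5

S5-tableau for the negation ~((<>(~b -> b) -> []<>(~b -> b)) | []~(~b | b)):
1. ~((<>(~b -> b) -> []<>(~b -> b)) | []~(~b | b)), w0
2. ~(<>(~b -> b) -> []<>(~b -> b)), w0
3. ~[]~(~b | b), w0
4. <>(~b -> b), w0
5. ~[]<>(~b -> b), w0
6. ~b | b, w1
7. ~b, w1
8. ~b -> b, w2
9. b, w2
10. ~<>(~b -> b), w3
11. ~(~b -> b), w0
12. ~b, w0
13. ~(~b -> b), w1
14. ~(~b -> b), w2
15. ~b, w2
Accessibility: w0Rw0, w0Rw1, w0Rw2, w0Rw3, w1Rw0, w1Rw1, w1Rw2, w1Rw3, w2Rw0, w2Rw1, w2Rw2, w2Rw3, w3Rw0, w3Rw1, w3Rw2, w3Rw3
Branch closes: b and ~b both at w2.
Every branch closes (one shown): valid in S5.
S4-tableau for the negation ~((<>(~b -> b) -> []<>(~b -> b)) | []~(~b | b)):
1. ~((<>(~b -> b) -> []<>(~b -> b)) | []~(~b | b)), w0
2. ~(<>(~b -> b) -> []<>(~b -> b)), w0
3. ~[]~(~b | b), w0
4. <>(~b -> b), w0
5. ~[]<>(~b -> b), w0
6. ~b | b, w1
7. b, w1
8. ~b -> b, w2
9. b, w2
10. ~<>(~b -> b), w3
11. ~(~b -> b), w3
12. ~b, w3
Accessibility: w0Rw0, w0Rw1, w0Rw2, w0Rw3, w1Rw1, w2Rw2, w3Rw3
Complete open branch: countermodel on an S4-frame, so not valid in S4, nor in K, T (the same frame is also a K-frame and a T-frame).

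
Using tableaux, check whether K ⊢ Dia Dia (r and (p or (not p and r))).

Not valid

Tableau for the negation not Dia Dia (r and (p or (not p and r))):
1. not Dia Dia (r and (p or (not p and r))), u
The negation has an open branch (countermodel exists).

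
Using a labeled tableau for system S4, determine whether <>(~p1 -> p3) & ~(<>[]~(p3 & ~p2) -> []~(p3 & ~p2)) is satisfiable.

1. <>(~p1 -> p3) & ~(<>[]~(p3 & ~p2) -> []~(p3 & ~p2)), w0
2. <>(~p1 -> p3), w0   [&-rule on 1]
3. ~(<>[]~(p3 & ~p2) -> []~(p3 & ~p2)), w0   [&-rule on 1]
4. <>[]~(p3 & ~p2), w0   [~->-rule on 3]
5. ~[]~(p3 & ~p2), w0   [~->-rule on 3]
6. ~p1 -> p3, w1   [<>-rule on 2: fresh world w1, w0Rw1]
7. p3, w1   [->-rule on 6 (branches; this branch)]
8. []~(p3 & ~p2), w2   [<>-rule on 4: fresh world w2, w0Rw2]
9. ~(p3 & ~p2), w2   [[]-rule on 8 via w2Rw2]
10. p2, w2   [~&-rule on 9 (branches; this branch)]
11. p3 & ~p2, w3   [~[]-rule on 5: fresh world w3, w0Rw3]
12. p3, w3   [&-rule on 11]
13. ~p2, w3   [&-rule on 11]
Accessibility: w0Rw0, w0Rw1, w0Rw2, w0Rw3, w1Rw1, w2Rw2, w3Rw3

Satisfiable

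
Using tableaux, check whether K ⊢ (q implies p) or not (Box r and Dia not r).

Yes, valid

Tableau for the negation not ((q implies p) or not (Box r and Dia not r)):
1. not ((q implies p) or not (Box r and Dia not r)), 0
2. not (q implies p), 0
3. Box r and Dia not r, 0
4. q, 0
5. not p, 0
6. Box r, 0
7. Dia not r, 0
8. not r, 1
9. r, 1
Accessibility: 0R1
Branch closes: r and not r both at 1.
Every branch of the negation's tableau closes; the branch above is one of them.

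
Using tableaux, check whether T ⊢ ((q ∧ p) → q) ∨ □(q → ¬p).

Tableau for the negation ¬(((q ∧ p) → q) ∨ □(q → ¬p)):
1. ¬(((q ∧ p) → q) ∨ □(q → ¬p)), w0
2. ¬((q ∧ p) → q), w0
3. ¬□(q → ¬p), w0
4. q ∧ p, w0
5. ¬q, w0
6. q, w0
7. p, w0
Accessibility: w0Rw0
Branch closes: q and ¬q both at w0.
All branches of the negation close; one closing branch shown above.

Yes, valid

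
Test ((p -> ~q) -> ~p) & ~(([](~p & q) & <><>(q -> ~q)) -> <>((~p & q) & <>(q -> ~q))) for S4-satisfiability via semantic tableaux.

1. ((p -> ~q) -> ~p) & ~(([](~p & q) & <><>(q -> ~q)) -> <>((~p & q) & <>(q -> ~q))), u
2. (p -> ~q) -> ~p, u
3. ~(([](~p & q) & <><>(q -> ~q)) -> <>((~p & q) & <>(q -> ~q))), u
4. [](~p & q) & <><>(q -> ~q), u
5. ~<>((~p & q) & <>(q -> ~q)), u
6. [](~p & q), u
7. <><>(q -> ~q), u
8. ~((~p & q) & <>(q -> ~q)), u
9. ~p & q, u
10. ~p, u
11. q, u
12. ~<>(q -> ~q), u
13. ~(q -> ~q), u
14. <>(q -> ~q), v
15. ~((~p & q) & <>(q -> ~q)), v
16. ~p & q, v
17. ~p, v
18. q, v
19. ~(q -> ~q), v
20. ~<>(q -> ~q), v
21. q -> ~q, w
22. ~((~p & q) & <>(q -> ~q)), w
23. ~p & q, w
24. ~p, w
25. q, w
26. ~(q -> ~q), w
27. ~q, w
Accessibility: uRu, uRv, uRw, vRv, vRw, wRw
Branch closes: q and ~q both at w.
Every branch closes; the branch above is one of them.

No, unsatisfiable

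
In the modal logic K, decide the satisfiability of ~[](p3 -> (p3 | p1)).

Unsatisfiable

1. ~[](p3 -> (p3 | p1)), u
2. ~(p3 -> (p3 | p1)), v
3. p3, v
4. ~(p3 | p1), v
5. ~p3, v
6. ~p1, v
Accessibility: uRv
Branch closes: p3 and ~p3 both at v.
All branches of the tableau close; one closing branch shown above.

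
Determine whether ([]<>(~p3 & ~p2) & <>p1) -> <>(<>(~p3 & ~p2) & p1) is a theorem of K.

Tableau for the negation ~(([]<>(~p3 & ~p2) & <>p1) -> <>(<>(~p3 & ~p2) & p1)):
1. ~(([]<>(~p3 & ~p2) & <>p1) -> <>(<>(~p3 & ~p2) & p1)), 0
2. []<>(~p3 & ~p2) & <>p1, 0
3. ~<>(<>(~p3 & ~p2) & p1), 0
4. []<>(~p3 & ~p2), 0
5. <>p1, 0
6. p1, 1
7. ~(<>(~p3 & ~p2) & p1), 1
8. <>(~p3 & ~p2), 1
9. ~<>(~p3 & ~p2), 1
10. ~p3 & ~p2, 2
11. ~p3, 2
12. ~p2, 2
13. ~(~p3 & ~p2), 2
14. p2, 2
Accessibility: 0R1, 1R2
Branch closes: p2 and ~p2 both at 2.
All branches of the negation close; one closing branch shown above.

Valid in K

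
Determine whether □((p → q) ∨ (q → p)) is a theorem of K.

Tableau for the negation ¬□((p → q) ∨ (q → p)):
1. ¬□((p → q) ∨ (q → p)), 0
2. ¬((p → q) ∨ (q → p)), 1   [¬□-rule on 1: fresh world 1, 0R1]
3. ¬(p → q), 1   [¬∨-rule on 2]
4. ¬(q → p), 1   [¬∨-rule on 2]
5. p, 1   [¬→-rule on 3]
6. ¬q, 1   [¬→-rule on 3]
7. q, 1   [¬→-rule on 4]
8. ¬p, 1   [¬→-rule on 4]
Accessibility: 0R1
Branch closes: q and ¬q both at 1.
All branches of the negation close; one closing branch shown above.

Valid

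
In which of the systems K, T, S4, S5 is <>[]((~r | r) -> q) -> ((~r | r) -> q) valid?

S5

S4-tableau for the negation ~(<>[]((~r | r) -> q) -> ((~r | r) -> q)):
1. ~(<>[]((~r | r) -> q) -> ((~r | r) -> q)), 0
2. <>[]((~r | r) -> q), 0
3. ~((~r | r) -> q), 0
4. ~r | r, 0
5. ~q, 0
6. r, 0
7. []((~r | r) -> q), 1
8. (~r | r) -> q, 1
9. q, 1
Accessibility: 0R0, 0R1, 1R1
Complete open branch: countermodel on an S4-frame, so not valid in S4, nor in K, T (the same frame is also a K-frame and a T-frame).
S5-tableau for the negation ~(<>[]((~r | r) -> q) -> ((~r | r) -> q)):
1. ~(<>[]((~r | r) -> q) -> ((~r | r) -> q)), 0
2. <>[]((~r | r) -> q), 0
3. ~((~r | r) -> q), 0
4. ~r | r, 0
5. ~q, 0
6. r, 0
7. []((~r | r) -> q), 1
8. (~r | r) -> q, 0
9. (~r | r) -> q, 1
10. ~(~r | r), 0
11. ~r, 0
Accessibility: 0R0, 0R1, 1R0, 1R1
Branch closes: r and ~r both at 0.
Every branch closes (one shown): valid in S5.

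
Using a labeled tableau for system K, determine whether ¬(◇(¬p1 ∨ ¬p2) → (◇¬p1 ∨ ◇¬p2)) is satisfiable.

1. ¬(◇(¬p1 ∨ ¬p2) → (◇¬p1 ∨ ◇¬p2)), w0
2. ◇(¬p1 ∨ ¬p2), w0
3. ¬(◇¬p1 ∨ ◇¬p2), w0
4. ¬◇¬p1, w0
5. ¬◇¬p2, w0
6. ¬p1 ∨ ¬p2, w1
7. p1, w1
8. p2, w1
9. ¬p2, w1
Accessibility: w0Rw1
Branch closes: p2 and ¬p2 both at w1.
(One branch shown.) All branches close.

Unsatisfiable (every branch closes)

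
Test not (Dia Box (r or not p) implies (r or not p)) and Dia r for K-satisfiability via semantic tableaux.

Yes, satisfiable

1. not (Dia Box (r or not p) implies (r or not p)) and Dia r, 0
2. not (Dia Box (r or not p) implies (r or not p)), 0
3. Dia r, 0
4. Dia Box (r or not p), 0
5. not (r or not p), 0
6. not r, 0
7. p, 0
8. r, 1
9. Box (r or not p), 2
Accessibility: 0R1, 0R2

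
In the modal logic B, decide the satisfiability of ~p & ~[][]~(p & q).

1. ~p & ~[][]~(p & q), u
2. ~p, u
3. ~[][]~(p & q), u
4. ~[]~(p & q), v
5. p & q, w
6. p, w
7. q, w
Accessibility: uRu, uRv, vRu, vRv, vRw, wRv, wRw

Yes, satisfiable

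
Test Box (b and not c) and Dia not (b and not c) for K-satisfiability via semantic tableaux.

Unsatisfiable (every branch closes)

1. Box (b and not c) and Dia not (b and not c), 0
2. Box (b and not c), 0   [and-rule on 1]
3. Dia not (b and not c), 0   [and-rule on 1]
4. not (b and not c), 1   [Dia-rule on 3: fresh world 1, 0R1]
5. b and not c, 1   [Box-rule on 2 via 0R1]
6. b, 1   [and-rule on 5]
7. not c, 1   [and-rule on 5]
8. c, 1   [neg-and-rule on 4 (branches; this branch)]
Accessibility: 0R1
Branch closes: c and not c both at 1.
All branches of the tableau close; one closing branch shown above.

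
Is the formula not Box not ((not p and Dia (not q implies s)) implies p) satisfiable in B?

1. not Box not ((not p and Dia (not q implies s)) implies p), 0
2. (not p and Dia (not q implies s)) implies p, 1
3. p, 1
Accessibility: 0R0, 0R1, 1R0, 1R1

Yes, satisfiable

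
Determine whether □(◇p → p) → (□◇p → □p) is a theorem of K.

Tableau for the negation ¬(□(◇p → p) → (□◇p → □p)):
1. ¬(□(◇p → p) → (□◇p → □p)), u
2. □(◇p → p), u   [¬→-rule on 1]
3. ¬(□◇p → □p), u   [¬→-rule on 1]
4. □◇p, u   [¬→-rule on 3]
5. ¬□p, u   [¬→-rule on 3]
6. ¬p, v   [¬□-rule on 5: fresh world v, uRv]
7. ◇p → p, v   [□-rule on 2 via uRv]
8. ◇p, v   [□-rule on 4 via uRv]
9. ¬◇p, v   [→-rule on 7 (branches; this branch)]
10. p, w   [◇-rule on 8: fresh world w, vRw]
11. ¬p, w   [¬◇-rule on 9 via vRw]
Accessibility: uRv, vRw
Branch closes: p and ¬p both at w.
All branches of the negation close; one closing branch shown above.

Valid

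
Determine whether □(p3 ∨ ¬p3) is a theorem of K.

Tableau for the negation ¬□(p3 ∨ ¬p3):
1. ¬□(p3 ∨ ¬p3), 0
2. ¬(p3 ∨ ¬p3), 1
3. ¬p3, 1
4. p3, 1
Accessibility: 0R1
Branch closes: p3 and ¬p3 both at 1.
Every branch of the negation's tableau closes; the branch above is one of them.

Valid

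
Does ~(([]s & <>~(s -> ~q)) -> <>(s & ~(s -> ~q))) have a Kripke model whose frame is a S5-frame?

1. ~(([]s & <>~(s -> ~q)) -> <>(s & ~(s -> ~q))), u
2. []s & <>~(s -> ~q), u
3. ~<>(s & ~(s -> ~q)), u
4. []s, u
5. <>~(s -> ~q), u
6. ~(s & ~(s -> ~q)), u
7. s, u
8. s -> ~q, u
9. ~q, u
10. ~(s -> ~q), v
11. s, v
12. q, v
13. ~(s & ~(s -> ~q)), v
14. s -> ~q, v
15. ~q, v
Accessibility: uRu, uRv, vRu, vRv
Branch closes: q and ~q both at v.
Every branch closes; the branch above is one of them.

No, unsatisfiable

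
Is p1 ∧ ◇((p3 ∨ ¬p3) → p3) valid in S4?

Tableau for the negation ¬(p1 ∧ ◇((p3 ∨ ¬p3) → p3)):
1. ¬(p1 ∧ ◇((p3 ∨ ¬p3) → p3)), 0
2. ¬◇((p3 ∨ ¬p3) → p3), 0
3. ¬((p3 ∨ ¬p3) → p3), 0
4. p3 ∨ ¬p3, 0
5. ¬p3, 0
Accessibility: 0R0
The negation has an open branch (countermodel exists).

No, not valid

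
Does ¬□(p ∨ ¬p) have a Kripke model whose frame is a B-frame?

1. ¬□(p ∨ ¬p), w0
2. ¬(p ∨ ¬p), w1
3. ¬p, w1
4. p, w1
Accessibility: w0Rw0, w0Rw1, w1Rw0, w1Rw1
Branch closes: p and ¬p both at w1.
All branches of the tableau close; one closing branch shown above.

No, unsatisfiable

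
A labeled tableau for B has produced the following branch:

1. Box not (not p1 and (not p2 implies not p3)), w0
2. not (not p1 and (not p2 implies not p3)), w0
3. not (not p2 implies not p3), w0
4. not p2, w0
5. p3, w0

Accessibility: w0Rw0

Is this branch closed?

No, open

There is no literal clash: for every atom and world, at most one sign appears.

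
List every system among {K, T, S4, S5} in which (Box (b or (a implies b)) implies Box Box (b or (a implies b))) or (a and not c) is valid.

S4, S5

S4-tableau for the negation not ((Box (b or (a implies b)) implies Box Box (b or (a implies b))) or (a and not c)):
1. not ((Box (b or (a implies b)) implies Box Box (b or (a implies b))) or (a and not c)), w0
2. not (Box (b or (a implies b)) implies Box Box (b or (a implies b))), w0
3. not (a and not c), w0
4. Box (b or (a implies b)), w0
5. not Box Box (b or (a implies b)), w0
6. b or (a implies b), w0
7. c, w0
8. a implies b, w0
9. b, w0
10. not Box (b or (a implies b)), w1
11. b or (a implies b), w1
12. a implies b, w1
13. b, w1
14. not (b or (a implies b)), w2
15. not b, w2
16. not (a implies b), w2
17. a, w2
18. b or (a implies b), w2
19. a implies b, w2
20. b, w2
Accessibility: w0Rw0, w0Rw1, w0Rw2, w1Rw1, w1Rw2, w2Rw2
Branch closes: b and not b both at w2.
Every branch closes (one shown): valid in S4, hence also in S5 (every theorem of S4 is a theorem of S5).
T-tableau for the negation not ((Box (b or (a implies b)) implies Box Box (b or (a implies b))) or (a and not c)):
1. not ((Box (b or (a implies b)) implies Box Box (b or (a implies b))) or (a and not c)), w0
2. not (Box (b or (a implies b)) implies Box Box (b or (a implies b))), w0
3. not (a and not c), w0
4. Box (b or (a implies b)), w0
5. not Box Box (b or (a implies b)), w0
6. b or (a implies b), w0
7. c, w0
8. a implies b, w0
9. b, w0
10. not Box (b or (a implies b)), w1
11. b or (a implies b), w1
12. a implies b, w1
13. b, w1
14. not (b or (a implies b)), w2
15. not b, w2
16. not (a implies b), w2
17. a, w2
Accessibility: w0Rw0, w0Rw1, w1Rw1, w1Rw2, w2Rw2
Complete open branch: countermodel on a T-frame, so not valid in T, nor in K (the same frame is also a K-frame).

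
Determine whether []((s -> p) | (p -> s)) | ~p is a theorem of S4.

Tableau for the negation ~([]((s -> p) | (p -> s)) | ~p):
1. ~([]((s -> p) | (p -> s)) | ~p), u
2. ~[]((s -> p) | (p -> s)), u
3. p, u
4. ~((s -> p) | (p -> s)), v
5. ~(s -> p), v
6. ~(p -> s), v
7. s, v
8. ~p, v
9. p, v
10. ~s, v
Accessibility: uRu, uRv, vRv
Branch closes: p and ~p both at v.
All branches of the negation close; one closing branch shown above.

Valid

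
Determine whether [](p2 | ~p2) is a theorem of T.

Yes, valid

Tableau for the negation ~[](p2 | ~p2):
1. ~[](p2 | ~p2), w0
2. ~(p2 | ~p2), w1
3. ~p2, w1
4. p2, w1
Accessibility: w0Rw0, w0Rw1, w1Rw1
Branch closes: p2 and ~p2 both at w1.
Every branch of the negation's tableau closes; the branch above is one of them.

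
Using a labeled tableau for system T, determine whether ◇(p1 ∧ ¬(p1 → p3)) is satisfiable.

1. ◇(p1 ∧ ¬(p1 → p3)), 0
2. p1 ∧ ¬(p1 → p3), 1
3. p1, 1
4. ¬(p1 → p3), 1
5. ¬p3, 1
Accessibility: 0R0, 0R1, 1R1

Satisfiable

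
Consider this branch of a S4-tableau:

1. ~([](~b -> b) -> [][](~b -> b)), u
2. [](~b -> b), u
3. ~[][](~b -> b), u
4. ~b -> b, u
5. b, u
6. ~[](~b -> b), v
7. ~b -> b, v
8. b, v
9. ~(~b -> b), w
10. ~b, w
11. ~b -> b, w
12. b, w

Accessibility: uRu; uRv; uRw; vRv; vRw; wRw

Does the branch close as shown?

Both b and ~b appear at w.

Closed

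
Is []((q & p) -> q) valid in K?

Tableau for the negation ~[]((q & p) -> q):
1. ~[]((q & p) -> q), u
2. ~((q & p) -> q), v
3. q & p, v
4. ~q, v
5. q, v
6. p, v
Accessibility: uRv
Branch closes: q and ~q both at v.
All branches of the negation close; one closing branch shown above.

Valid in K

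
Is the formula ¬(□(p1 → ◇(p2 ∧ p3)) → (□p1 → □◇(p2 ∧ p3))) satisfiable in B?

1. ¬(□(p1 → ◇(p2 ∧ p3)) → (□p1 → □◇(p2 ∧ p3))), u
2. □(p1 → ◇(p2 ∧ p3)), u
3. ¬(□p1 → □◇(p2 ∧ p3)), u
4. □p1, u
5. ¬□◇(p2 ∧ p3), u
6. p1 → ◇(p2 ∧ p3), u
7. p1, u
8. ◇(p2 ∧ p3), u
9. ¬◇(p2 ∧ p3), v
10. p1 → ◇(p2 ∧ p3), v
11. p1, v
12. ¬(p2 ∧ p3), u
13. ¬(p2 ∧ p3), v
14. ◇(p2 ∧ p3), v
15. ¬p3, u
16. ¬p3, v
17. p2 ∧ p3, w
18. p2, w
19. p3, w
20. p1 → ◇(p2 ∧ p3), w
21. p1, w
22. ◇(p2 ∧ p3), w
23. p2 ∧ p3, x
24. p2, x
25. p3, x
26. ¬(p2 ∧ p3), x
27. ¬p3, x
Accessibility: uRu, uRv, uRw, vRu, vRv, vRx, wRu, wRw, xRv, xRx
Branch closes: p3 and ¬p3 both at x.
(One branch shown.) All branches close.

Unsatisfiable (every branch closes)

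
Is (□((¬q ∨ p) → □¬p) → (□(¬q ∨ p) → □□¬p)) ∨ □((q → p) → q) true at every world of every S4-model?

Valid

Tableau for the negation ¬((□((¬q ∨ p) → □¬p) → (□(¬q ∨ p) → □□¬p)) ∨ □((q → p) → q)):
1. ¬((□((¬q ∨ p) → □¬p) → (□(¬q ∨ p) → □□¬p)) ∨ □((q → p) → q)), u
2. ¬(□((¬q ∨ p) → □¬p) → (□(¬q ∨ p) → □□¬p)), u
3. ¬□((q → p) → q), u
4. □((¬q ∨ p) → □¬p), u
5. ¬(□(¬q ∨ p) → □□¬p), u
6. □(¬q ∨ p), u
7. ¬□□¬p, u
8. (¬q ∨ p) → □¬p, u
9. ¬q ∨ p, u
10. □¬p, u
11. ¬p, u
12. ¬q, u
13. ¬((q → p) → q), v
14. q → p, v
15. ¬q, v
16. (¬q ∨ p) → □¬p, v
17. ¬q ∨ p, v
18. ¬p, v
19. □¬p, v
20. ¬□¬p, w
21. (¬q ∨ p) → □¬p, w
22. ¬q ∨ p, w
23. ¬p, w
24. □¬p, w
25. ¬q, w
26. p, x
27. (¬q ∨ p) → □¬p, x
28. ¬q ∨ p, x
29. ¬p, x
Accessibility: uRu, uRv, uRw, uRx, vRv, wRw, wRx, xRx
Branch closes: p and ¬p both at x.
All branches of the negation close; one closing branch shown above.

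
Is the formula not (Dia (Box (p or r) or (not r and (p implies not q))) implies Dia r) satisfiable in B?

Satisfiable

1. not (Dia (Box (p or r) or (not r and (p implies not q))) implies Dia r), 0
2. Dia (Box (p or r) or (not r and (p implies not q))), 0
3. not Dia r, 0
4. not r, 0
5. Box (p or r) or (not r and (p implies not q)), 1
6. not r, 1
7. not r and (p implies not q), 1
8. p implies not q, 1
9. not q, 1
Accessibility: 0R0, 0R1, 1R0, 1R1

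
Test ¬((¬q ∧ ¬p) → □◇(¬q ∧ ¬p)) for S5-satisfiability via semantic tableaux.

No, unsatisfiable

1. ¬((¬q ∧ ¬p) → □◇(¬q ∧ ¬p)), 0
2. ¬q ∧ ¬p, 0
3. ¬□◇(¬q ∧ ¬p), 0
4. ¬q, 0
5. ¬p, 0
6. ¬◇(¬q ∧ ¬p), 1
7. ¬(¬q ∧ ¬p), 0
8. ¬(¬q ∧ ¬p), 1
9. p, 0
Accessibility: 0R0, 0R1, 1R0, 1R1
Branch closes: p and ¬p both at 0.
All branches of the tableau close; one closing branch shown above.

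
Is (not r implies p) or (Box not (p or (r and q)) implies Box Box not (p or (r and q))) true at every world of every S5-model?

Tableau for the negation not ((not r implies p) or (Box not (p or (r and q)) implies Box Box not (p or (r and q)))):
1. not ((not r implies p) or (Box not (p or (r and q)) implies Box Box not (p or (r and q)))), 0
2. not (not r implies p), 0
3. not (Box not (p or (r and q)) implies Box Box not (p or (r and q))), 0
4. not r, 0
5. not p, 0
6. Box not (p or (r and q)), 0
7. not Box Box not (p or (r and q)), 0
8. not (p or (r and q)), 0
9. not (r and q), 0
10. not q, 0
11. not Box not (p or (r and q)), 1
12. not (p or (r and q)), 1
13. not p, 1
14. not (r and q), 1
15. not q, 1
16. p or (r and q), 2
17. not (p or (r and q)), 2
18. not p, 2
19. not (r and q), 2
20. r and q, 2
21. r, 2
22. q, 2
23. not q, 2
Accessibility: 0R0, 0R1, 0R2, 1R0, 1R1, 1R2, 2R0, 2R1, 2R2
Branch closes: q and not q both at 2.
All branches of the negation close; one closing branch shown above.

Yes, valid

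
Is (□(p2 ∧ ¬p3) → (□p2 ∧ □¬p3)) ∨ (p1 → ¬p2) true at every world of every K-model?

Tableau for the negation ¬((□(p2 ∧ ¬p3) → (□p2 ∧ □¬p3)) ∨ (p1 → ¬p2)):
1. ¬((□(p2 ∧ ¬p3) → (□p2 ∧ □¬p3)) ∨ (p1 → ¬p2)), u
2. ¬(□(p2 ∧ ¬p3) → (□p2 ∧ □¬p3)), u
3. ¬(p1 → ¬p2), u
4. □(p2 ∧ ¬p3), u
5. ¬(□p2 ∧ □¬p3), u
6. p1, u
7. p2, u
8. ¬□¬p3, u
9. p3, v
10. p2 ∧ ¬p3, v
11. p2, v
12. ¬p3, v
Accessibility: uRv
Branch closes: p3 and ¬p3 both at v.
Every branch of the negation's tableau closes; the branch above is one of them.

Yes, valid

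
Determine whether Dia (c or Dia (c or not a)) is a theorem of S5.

Invalid (countermodel exists)

Tableau for the negation not Dia (c or Dia (c or not a)):
1. not Dia (c or Dia (c or not a)), 0
2. not (c or Dia (c or not a)), 0   [neg-Dia-rule on 1 via 0R0]
3. not c, 0   [neg-or-rule on 2]
4. not Dia (c or not a), 0   [neg-or-rule on 2]
5. not (c or not a), 0   [neg-Dia-rule on 4 via 0R0]
6. a, 0   [neg-or-rule on 5]
Accessibility: 0R0
The negation has an open branch (countermodel exists).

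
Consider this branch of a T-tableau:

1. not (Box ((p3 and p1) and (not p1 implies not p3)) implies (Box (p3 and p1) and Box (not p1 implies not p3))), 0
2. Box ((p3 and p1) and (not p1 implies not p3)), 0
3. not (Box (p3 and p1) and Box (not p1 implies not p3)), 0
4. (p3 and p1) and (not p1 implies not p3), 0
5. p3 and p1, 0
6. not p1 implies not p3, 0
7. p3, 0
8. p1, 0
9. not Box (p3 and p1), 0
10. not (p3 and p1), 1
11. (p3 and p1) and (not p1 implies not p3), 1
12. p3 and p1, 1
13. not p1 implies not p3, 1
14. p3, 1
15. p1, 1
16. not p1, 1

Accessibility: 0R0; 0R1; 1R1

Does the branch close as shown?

Both p1 and not p1 appear at 1.

Closed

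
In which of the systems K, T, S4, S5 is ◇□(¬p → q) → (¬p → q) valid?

S5

S4-tableau for the negation ¬(◇□(¬p → q) → (¬p → q)):
1. ¬(◇□(¬p → q) → (¬p → q)), u
2. ◇□(¬p → q), u   [¬→-rule on 1]
3. ¬(¬p → q), u   [¬→-rule on 1]
4. ¬p, u   [¬→-rule on 3]
5. ¬q, u   [¬→-rule on 3]
6. □(¬p → q), v   [◇-rule on 2: fresh world v, uRv]
7. ¬p → q, v   [□-rule on 6 via vRv]
8. q, v   [→-rule on 7 (branches; this branch)]
Accessibility: uRu, uRv, vRv
Complete open branch: countermodel on an S4-frame, so not valid in S4, nor in K, T (the same frame is also a K-frame and a T-frame).
S5-tableau for the negation ¬(◇□(¬p → q) → (¬p → q)):
1. ¬(◇□(¬p → q) → (¬p → q)), u
2. ◇□(¬p → q), u   [¬→-rule on 1]
3. ¬(¬p → q), u   [¬→-rule on 1]
4. ¬p, u   [¬→-rule on 3]
5. ¬q, u   [¬→-rule on 3]
6. □(¬p → q), v   [◇-rule on 2: fresh world v, uRv]
7. ¬p → q, u   [□-rule on 6 via vRu]
8. ¬p → q, v   [□-rule on 6 via vRv]
9. q, u   [→-rule on 7 (branches; this branch)]
Accessibility: uRu, uRv, vRu, vRv
Branch closes: q and ¬q both at u.
Every branch closes (one shown): valid in S5.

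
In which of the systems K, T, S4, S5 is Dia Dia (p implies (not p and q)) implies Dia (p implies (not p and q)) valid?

S4, S5

S4-tableau for the negation not (Dia Dia (p implies (not p and q)) implies Dia (p implies (not p and q))):
1. not (Dia Dia (p implies (not p and q)) implies Dia (p implies (not p and q))), w0
2. Dia Dia (p implies (not p and q)), w0   [neg-implies-rule on 1]
3. not Dia (p implies (not p and q)), w0   [neg-implies-rule on 1]
4. not (p implies (not p and q)), w0   [neg-Dia-rule on 3 via w0Rw0]
5. p, w0   [neg-implies-rule on 4]
6. not (not p and q), w0   [neg-implies-rule on 4]
7. not q, w0   [neg-and-rule on 6 (branches; this branch)]
8. Dia (p implies (not p and q)), w1   [Dia-rule on 2: fresh world w1, w0Rw1]
9. not (p implies (not p and q)), w1   [neg-Dia-rule on 3 via w0Rw1]
10. p, w1   [neg-implies-rule on 9]
11. not (not p and q), w1   [neg-implies-rule on 9]
12. not q, w1   [neg-and-rule on 11 (branches; this branch)]
13. p implies (not p and q), w2   [Dia-rule on 8: fresh world w2, w1Rw2]
14. not (p implies (not p and q)), w2   [neg-Dia-rule on 3 via w0Rw2]
15. p, w2   [neg-implies-rule on 14]
16. not (not p and q), w2   [neg-implies-rule on 14]
17. not p and q, w2   [implies-rule on 13 (branches; this branch)]
18. not p, w2   [and-rule on 17]
19. q, w2   [and-rule on 17]
Accessibility: w0Rw0, w0Rw1, w0Rw2, w1Rw1, w1Rw2, w2Rw2
Branch closes: p and not p both at w2.
Every branch closes (one shown): valid in S4, hence also in S5 (every theorem of S4 is a theorem of S5).
T-tableau for the negation not (Dia Dia (p implies (not p and q)) implies Dia (p implies (not p and q))):
1. not (Dia Dia (p implies (not p and q)) implies Dia (p implies (not p and q))), w0
2. Dia Dia (p implies (not p and q)), w0   [neg-implies-rule on 1]
3. not Dia (p implies (not p and q)), w0   [neg-implies-rule on 1]
4. not (p implies (not p and q)), w0   [neg-Dia-rule on 3 via w0Rw0]
5. p, w0   [neg-implies-rule on 4]
6. not (not p and q), w0   [neg-implies-rule on 4]
7. not q, w0   [neg-and-rule on 6 (branches; this branch)]
8. Dia (p implies (not p and q)), w1   [Dia-rule on 2: fresh world w1, w0Rw1]
9. not (p implies (not p and q)), w1   [neg-Dia-rule on 3 via w0Rw1]
10. p, w1   [neg-implies-rule on 9]
11. not (not p and q), w1   [neg-implies-rule on 9]
12. not q, w1   [neg-and-rule on 11 (branches; this branch)]
13. p implies (not p and q), w2   [Dia-rule on 8: fresh world w2, w1Rw2]
14. not p and q, w2   [implies-rule on 13 (branches; this branch)]
15. not p, w2   [and-rule on 14]
16. q, w2   [and-rule on 14]
Accessibility: w0Rw0, w0Rw1, w1Rw1, w1Rw2, w2Rw2
Complete open branch: countermodel on a T-frame, so not valid in T, nor in K (the same frame is also a K-frame).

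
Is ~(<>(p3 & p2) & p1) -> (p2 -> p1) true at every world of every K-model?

Invalid (countermodel exists)

Tableau for the negation ~(~(<>(p3 & p2) & p1) -> (p2 -> p1)):
1. ~(~(<>(p3 & p2) & p1) -> (p2 -> p1)), u
2. ~(<>(p3 & p2) & p1), u
3. ~(p2 -> p1), u
4. p2, u
5. ~p1, u
The negation has an open branch (countermodel exists).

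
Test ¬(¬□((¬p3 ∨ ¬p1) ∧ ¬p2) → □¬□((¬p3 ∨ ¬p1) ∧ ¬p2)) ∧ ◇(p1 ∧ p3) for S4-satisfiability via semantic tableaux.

Yes, satisfiable

1. ¬(¬□((¬p3 ∨ ¬p1) ∧ ¬p2) → □¬□((¬p3 ∨ ¬p1) ∧ ¬p2)) ∧ ◇(p1 ∧ p3), u
2. ¬(¬□((¬p3 ∨ ¬p1) ∧ ¬p2) → □¬□((¬p3 ∨ ¬p1) ∧ ¬p2)), u   [∧-rule on 1]
3. ◇(p1 ∧ p3), u   [∧-rule on 1]
4. ¬□((¬p3 ∨ ¬p1) ∧ ¬p2), u   [¬→-rule on 2]
5. ¬□¬□((¬p3 ∨ ¬p1) ∧ ¬p2), u   [¬→-rule on 2]
6. p1 ∧ p3, v   [◇-rule on 3: fresh world v, uRv]
7. p1, v   [∧-rule on 6]
8. p3, v   [∧-rule on 6]
9. ¬((¬p3 ∨ ¬p1) ∧ ¬p2), w   [¬□-rule on 4: fresh world w, uRw]
10. p2, w   [¬∧-rule on 9 (branches; this branch)]
11. □((¬p3 ∨ ¬p1) ∧ ¬p2), x   [¬□-rule on 5: fresh world x, uRx]
12. (¬p3 ∨ ¬p1) ∧ ¬p2, x   [□-rule on 11 via xRx]
13. ¬p3 ∨ ¬p1, x   [∧-rule on 12]
14. ¬p2, x   [∧-rule on 12]
15. ¬p1, x   [∨-rule on 13 (branches; this branch)]
Accessibility: uRu, uRv, uRw, uRx, vRv, wRw, xRx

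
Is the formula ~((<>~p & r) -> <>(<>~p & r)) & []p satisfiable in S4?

1. ~((<>~p & r) -> <>(<>~p & r)) & []p, w0
2. ~((<>~p & r) -> <>(<>~p & r)), w0
3. []p, w0
4. <>~p & r, w0
5. ~<>(<>~p & r), w0
6. <>~p, w0
7. r, w0
8. p, w0
9. ~(<>~p & r), w0
10. ~<>~p, w0
11. ~p, w1
12. p, w1
Accessibility: w0Rw0, w0Rw1, w1Rw1
Branch closes: p and ~p both at w1.
All branches of the tableau close; one closing branch shown above.

Unsatisfiable (every branch closes)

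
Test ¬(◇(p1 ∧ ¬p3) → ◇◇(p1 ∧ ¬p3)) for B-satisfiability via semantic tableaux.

1. ¬(◇(p1 ∧ ¬p3) → ◇◇(p1 ∧ ¬p3)), 0
2. ◇(p1 ∧ ¬p3), 0
3. ¬◇◇(p1 ∧ ¬p3), 0
4. ¬◇(p1 ∧ ¬p3), 0
5. ¬(p1 ∧ ¬p3), 0
6. p3, 0
7. p1 ∧ ¬p3, 1
8. p1, 1
9. ¬p3, 1
10. ¬◇(p1 ∧ ¬p3), 1
11. ¬(p1 ∧ ¬p3), 1
12. p3, 1
Accessibility: 0R0, 0R1, 1R0, 1R1
Branch closes: p3 and ¬p3 both at 1.
Every branch closes; the branch above is one of them.

Unsatisfiable (every branch closes)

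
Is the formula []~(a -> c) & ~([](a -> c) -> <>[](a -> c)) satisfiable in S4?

1. []~(a -> c) & ~([](a -> c) -> <>[](a -> c)), 0
2. []~(a -> c), 0
3. ~([](a -> c) -> <>[](a -> c)), 0
4. [](a -> c), 0
5. ~<>[](a -> c), 0
6. ~(a -> c), 0
7. a, 0
8. ~c, 0
9. a -> c, 0
10. ~[](a -> c), 0
11. c, 0
Accessibility: 0R0
Branch closes: c and ~c both at 0.
All branches of the tableau close; one closing branch shown above.

No, unsatisfiable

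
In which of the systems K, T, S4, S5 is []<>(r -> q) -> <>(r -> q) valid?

T-tableau for the negation ~([]<>(r -> q) -> <>(r -> q)):
1. ~([]<>(r -> q) -> <>(r -> q)), w0
2. []<>(r -> q), w0
3. ~<>(r -> q), w0
4. <>(r -> q), w0
5. ~(r -> q), w0
6. r, w0
7. ~q, w0
8. r -> q, w1
9. <>(r -> q), w1
10. ~(r -> q), w1
11. r, w1
12. ~q, w1
13. q, w1
Accessibility: w0Rw0, w0Rw1, w1Rw1
Branch closes: q and ~q both at w1.
Every branch closes (one shown): valid in T, hence also in S4, S5 (every theorem of T is a theorem of S4 and S5).
K-tableau for the negation ~([]<>(r -> q) -> <>(r -> q)):
1. ~([]<>(r -> q) -> <>(r -> q)), w0
2. []<>(r -> q), w0
3. ~<>(r -> q), w0
Complete open branch: countermodel on a K-frame, so not valid in K.

T, S4, S5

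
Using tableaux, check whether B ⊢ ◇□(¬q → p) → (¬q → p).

Tableau for the negation ¬(◇□(¬q → p) → (¬q → p)):
1. ¬(◇□(¬q → p) → (¬q → p)), 0
2. ◇□(¬q → p), 0   [¬→-rule on 1]
3. ¬(¬q → p), 0   [¬→-rule on 1]
4. ¬q, 0   [¬→-rule on 3]
5. ¬p, 0   [¬→-rule on 3]
6. □(¬q → p), 1   [◇-rule on 2: fresh world 1, 0R1]
7. ¬q → p, 0   [□-rule on 6 via 1R0]
8. ¬q → p, 1   [□-rule on 6 via 1R1]
9. p, 0   [→-rule on 7 (branches; this branch)]
Accessibility: 0R0, 0R1, 1R0, 1R1
Branch closes: p and ¬p both at 0.
All branches of the negation close; one closing branch shown above.

Valid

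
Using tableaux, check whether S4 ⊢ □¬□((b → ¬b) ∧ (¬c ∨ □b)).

Tableau for the negation ¬□¬□((b → ¬b) ∧ (¬c ∨ □b)):
1. ¬□¬□((b → ¬b) ∧ (¬c ∨ □b)), u
2. □((b → ¬b) ∧ (¬c ∨ □b)), v
3. (b → ¬b) ∧ (¬c ∨ □b), v
4. b → ¬b, v
5. ¬c ∨ □b, v
6. ¬b, v
7. ¬c, v
Accessibility: uRu, uRv, vRv
The negation has an open branch (countermodel exists).

Not valid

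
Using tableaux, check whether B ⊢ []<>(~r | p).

Tableau for the negation ~[]<>(~r | p):
1. ~[]<>(~r | p), 0
2. ~<>(~r | p), 1
3. ~(~r | p), 0
4. r, 0
5. ~p, 0
6. ~(~r | p), 1
7. r, 1
8. ~p, 1
Accessibility: 0R0, 0R1, 1R0, 1R1
The negation has an open branch (countermodel exists).

Invalid (countermodel exists)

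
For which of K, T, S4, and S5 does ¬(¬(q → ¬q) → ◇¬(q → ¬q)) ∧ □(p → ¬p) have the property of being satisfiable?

T-tableau for the formula:
1. ¬(¬(q → ¬q) → ◇¬(q → ¬q)) ∧ □(p → ¬p), 0
2. ¬(¬(q → ¬q) → ◇¬(q → ¬q)), 0
3. □(p → ¬p), 0
4. ¬(q → ¬q), 0
5. ¬◇¬(q → ¬q), 0
6. q, 0
7. p → ¬p, 0
8. q → ¬q, 0
9. ¬p, 0
10. ¬q, 0
Accessibility: 0R0
Branch closes: q and ¬q both at 0.
Every branch closes (one shown): unsatisfiable in T, hence also in S4, S5 (every S4/S5-frame is a T-frame).
K-tableau for the formula:
1. ¬(¬(q → ¬q) → ◇¬(q → ¬q)) ∧ □(p → ¬p), 0
2. ¬(¬(q → ¬q) → ◇¬(q → ¬q)), 0
3. □(p → ¬p), 0
4. ¬(q → ¬q), 0
5. ¬◇¬(q → ¬q), 0
6. q, 0
Complete open branch: satisfiable in K.

K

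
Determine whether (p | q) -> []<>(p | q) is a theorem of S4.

Tableau for the negation ~((p | q) -> []<>(p | q)):
1. ~((p | q) -> []<>(p | q)), u
2. p | q, u
3. ~[]<>(p | q), u
4. q, u
5. ~<>(p | q), v
6. ~(p | q), v
7. ~p, v
8. ~q, v
Accessibility: uRu, uRv, vRv
The negation has an open branch (countermodel exists).

No, not valid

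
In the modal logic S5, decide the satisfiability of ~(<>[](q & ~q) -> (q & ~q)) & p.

No, unsatisfiable

1. ~(<>[](q & ~q) -> (q & ~q)) & p, w0
2. ~(<>[](q & ~q) -> (q & ~q)), w0
3. p, w0
4. <>[](q & ~q), w0
5. ~(q & ~q), w0
6. q, w0
7. [](q & ~q), w1
8. q & ~q, w0
9. ~q, w0
Accessibility: w0Rw0, w0Rw1, w1Rw0, w1Rw1
Branch closes: q and ~q both at w0.
Every branch closes; the branch above is one of them.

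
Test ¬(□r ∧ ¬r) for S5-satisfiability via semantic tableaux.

Satisfiable

1. ¬(□r ∧ ¬r), u
2. r, u
Accessibility: uRu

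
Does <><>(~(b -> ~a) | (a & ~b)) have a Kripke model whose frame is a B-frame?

Yes, satisfiable

1. <><>(~(b -> ~a) | (a & ~b)), w0
2. <>(~(b -> ~a) | (a & ~b)), w1   [<>-rule on 1: fresh world w1, w0Rw1]
3. ~(b -> ~a) | (a & ~b), w2   [<>-rule on 2: fresh world w2, w1Rw2]
4. a & ~b, w2   [|-rule on 3 (branches; this branch)]
5. a, w2   [&-rule on 4]
6. ~b, w2   [&-rule on 4]
Accessibility: w0Rw0, w0Rw1, w1Rw0, w1Rw1, w1Rw2, w2Rw1, w2Rw2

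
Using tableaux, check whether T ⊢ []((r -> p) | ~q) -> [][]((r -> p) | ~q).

Tableau for the negation ~([]((r -> p) | ~q) -> [][]((r -> p) | ~q)):
1. ~([]((r -> p) | ~q) -> [][]((r -> p) | ~q)), 0
2. []((r -> p) | ~q), 0
3. ~[][]((r -> p) | ~q), 0
4. (r -> p) | ~q, 0
5. ~q, 0
6. ~[]((r -> p) | ~q), 1
7. (r -> p) | ~q, 1
8. ~q, 1
9. ~((r -> p) | ~q), 2
10. ~(r -> p), 2
11. q, 2
12. r, 2
13. ~p, 2
Accessibility: 0R0, 0R1, 1R1, 1R2, 2R2
The negation has an open branch (countermodel exists).

No, not valid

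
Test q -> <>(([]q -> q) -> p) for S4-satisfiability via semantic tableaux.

Satisfiable (open branch found)

1. q -> <>(([]q -> q) -> p), w0
2. <>(([]q -> q) -> p), w0
3. ([]q -> q) -> p, w1
4. p, w1
Accessibility: w0Rw0, w0Rw1, w1Rw1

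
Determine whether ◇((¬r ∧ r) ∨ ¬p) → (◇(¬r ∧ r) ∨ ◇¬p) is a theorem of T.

Valid

Tableau for the negation ¬(◇((¬r ∧ r) ∨ ¬p) → (◇(¬r ∧ r) ∨ ◇¬p)):
1. ¬(◇((¬r ∧ r) ∨ ¬p) → (◇(¬r ∧ r) ∨ ◇¬p)), w0
2. ◇((¬r ∧ r) ∨ ¬p), w0
3. ¬(◇(¬r ∧ r) ∨ ◇¬p), w0
4. ¬◇(¬r ∧ r), w0
5. ¬◇¬p, w0
6. ¬(¬r ∧ r), w0
7. p, w0
8. ¬r, w0
9. (¬r ∧ r) ∨ ¬p, w1
10. ¬(¬r ∧ r), w1
11. p, w1
12. ¬r ∧ r, w1
13. ¬r, w1
14. r, w1
Accessibility: w0Rw0, w0Rw1, w1Rw1
Branch closes: r and ¬r both at w1.
Every branch of the negation's tableau closes; the branch above is one of them.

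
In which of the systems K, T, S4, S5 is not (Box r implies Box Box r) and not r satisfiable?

K

T-tableau for the formula:
1. not (Box r implies Box Box r) and not r, 0
2. not (Box r implies Box Box r), 0
3. not r, 0
4. Box r, 0
5. not Box Box r, 0
6. r, 0
Accessibility: 0R0
Branch closes: r and not r both at 0.
Every branch closes (one shown): unsatisfiable in T, hence also in S4, S5 (every S4/S5-frame is a T-frame).
K-tableau for the formula:
1. not (Box r implies Box Box r) and not r, 0
2. not (Box r implies Box Box r), 0
3. not r, 0
4. Box r, 0
5. not Box Box r, 0
6. not Box r, 1
7. r, 1
8. not r, 2
Accessibility: 0R1, 1R2
Complete open branch: satisfiable in K.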